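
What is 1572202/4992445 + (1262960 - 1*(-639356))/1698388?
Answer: 3041854253249/2119777169665 ≈ 1.4350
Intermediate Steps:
1572202/4992445 + (1262960 - 1*(-639356))/1698388 = 1572202*(1/4992445) + (1262960 + 639356)*(1/1698388) = 1572202/4992445 + 1902316*(1/1698388) = 1572202/4992445 + 475579/424597 = 3041854253249/2119777169665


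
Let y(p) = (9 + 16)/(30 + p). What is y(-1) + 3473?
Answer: 100742/29 ≈ 3473.9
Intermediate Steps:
y(p) = 25/(30 + p)
y(-1) + 3473 = 25/(30 - 1) + 3473 = 25/29 + 3473 = 100742/29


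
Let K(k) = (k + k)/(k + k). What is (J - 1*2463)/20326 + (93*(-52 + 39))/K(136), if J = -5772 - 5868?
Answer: -24588237/20326 ≈ -1209.7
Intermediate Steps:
J = -11640
K(k) = 1 (K(k) = (2*k)/((2*k)) = (2*k)*(1/(2*k)) = 1)
(J - 1*2463)/20326 + (93*(-52 + 39))/K(136) = (-11640 - 1*2463)/20326 + (93*(-52 + 39))/1 = (-11640 - 2463)*(1/20326) + (93*(-13))*1 = -14103*1/20326 - 1209*1 = -14103/20326 - 1209 = -24588237/20326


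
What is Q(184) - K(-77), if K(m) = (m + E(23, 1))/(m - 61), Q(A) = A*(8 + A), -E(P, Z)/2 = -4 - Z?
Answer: 4875197/138 ≈ 35328.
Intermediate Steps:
E(P, Z) = 8 + 2*Z (E(P, Z) = -2*(-4 - Z) = 8 + 2*Z)
K(m) = (10 + m)/(-61 + m) (K(m) = (m + (8 + 2*1))/(m - 61) = (m + (8 + 2))/(-61 + m) = (m + 10)/(-61 + m) = (10 + m)/(-61 + m))
Q(184) - K(-77) = 184*(8 + 184) - (10 - 77)/(-61 - 77) = 184*192 - (-67)/(-138) = 35328 - (-1)*(-67)/138 = 35328 - 1*67/138 = 35328 - 67/138 = 4875197/138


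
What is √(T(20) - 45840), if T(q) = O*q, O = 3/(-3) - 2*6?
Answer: 10*I*√461 ≈ 214.71*I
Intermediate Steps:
O = -13 (O = 3*(-⅓) - 12 = -1 - 12 = -13)
T(q) = -13*q
√(T(20) - 45840) = √(-13*20 - 45840) = √(-260 - 45840) = √(-46100) = 10*I*√461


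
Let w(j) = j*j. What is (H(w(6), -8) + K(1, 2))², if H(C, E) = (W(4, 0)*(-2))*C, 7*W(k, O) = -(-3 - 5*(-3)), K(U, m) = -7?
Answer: 664225/49 ≈ 13556.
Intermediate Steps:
W(k, O) = -12/7 (W(k, O) = (-(-3 - 5*(-3)))/7 = (-(-3 + 15))/7 = (-1*12)/7 = (⅐)*(-12) = -12/7)
w(j) = j²
H(C, E) = 24*C/7 (H(C, E) = (-12/7*(-2))*C = 24*C/7)
(H(w(6), -8) + K(1, 2))² = ((24/7)*6² - 7)² = ((24/7)*36 - 7)² = (864/7 - 7)² = (815/7)² = 664225/49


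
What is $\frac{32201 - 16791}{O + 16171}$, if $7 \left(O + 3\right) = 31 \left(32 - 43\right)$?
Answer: $\frac{21574}{22567} \approx 0.956$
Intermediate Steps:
$O = - \frac{362}{7}$ ($O = -3 + \frac{31 \left(32 - 43\right)}{7} = -3 + \frac{31 \left(-11\right)}{7} = -3 + \frac{1}{7} \left(-341\right) = -3 - \frac{341}{7} = - \frac{362}{7} \approx -51.714$)
$\frac{32201 - 16791}{O + 16171} = \frac{32201 - 16791}{- \frac{362}{7} + 16171} = \frac{15410}{\frac{112835}{7}} = 15410 \cdot \frac{7}{112835} = \frac{21574}{22567}$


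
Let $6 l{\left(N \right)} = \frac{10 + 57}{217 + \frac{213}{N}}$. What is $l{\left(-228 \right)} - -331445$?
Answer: $\frac{16327977581}{49263} \approx 3.3145 \cdot 10^{5}$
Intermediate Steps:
$l{\left(N \right)} = \frac{67}{6 \left(217 + \frac{213}{N}\right)}$ ($l{\left(N \right)} = \frac{\left(10 + 57\right) \frac{1}{217 + \frac{213}{N}}}{6} = \frac{67 \frac{1}{217 + \frac{213}{N}}}{6} = \frac{67}{6 \left(217 + \frac{213}{N}\right)}$)
$l{\left(-228 \right)} - -331445 = \frac{67}{6} \left(-228\right) \frac{1}{213 + 217 \left(-228\right)} - -331445 = \frac{67}{6} \left(-228\right) \frac{1}{213 - 49476} + 331445 = \frac{67}{6} \left(-228\right) \frac{1}{-49263} + 331445 = \frac{67}{6} \left(-228\right) \left(- \frac{1}{49263}\right) + 331445 = \frac{2546}{49263} + 331445 = \frac{16327977581}{49263}$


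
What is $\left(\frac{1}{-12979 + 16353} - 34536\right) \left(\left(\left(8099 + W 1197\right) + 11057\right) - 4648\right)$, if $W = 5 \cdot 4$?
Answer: $- \frac{2240066276712}{1687} \approx -1.3278 \cdot 10^{9}$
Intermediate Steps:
$W = 20$
$\left(\frac{1}{-12979 + 16353} - 34536\right) \left(\left(\left(8099 + W 1197\right) + 11057\right) - 4648\right) = \left(\frac{1}{-12979 + 16353} - 34536\right) \left(\left(\left(8099 + 20 \cdot 1197\right) + 11057\right) - 4648\right) = \left(\frac{1}{3374} - 34536\right) \left(\left(\left(8099 + 23940\right) + 11057\right) - 4648\right) = \left(\frac{1}{3374} - 34536\right) \left(\left(32039 + 11057\right) - 4648\right) = - \frac{116524463 \left(43096 - 4648\right)}{3374} = \left(- \frac{116524463}{3374}\right) 38448 = - \frac{2240066276712}{1687}$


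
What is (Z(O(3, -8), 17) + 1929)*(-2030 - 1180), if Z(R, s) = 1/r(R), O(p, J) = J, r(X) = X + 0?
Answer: -24766755/4 ≈ -6.1917e+6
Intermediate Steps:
r(X) = X
Z(R, s) = 1/R
(Z(O(3, -8), 17) + 1929)*(-2030 - 1180) = (1/(-8) + 1929)*(-2030 - 1180) = (-1/8 + 1929)*(-3210) = (15431/8)*(-3210) = -24766755/4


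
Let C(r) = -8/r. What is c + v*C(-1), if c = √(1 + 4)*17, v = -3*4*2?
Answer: -192 + 17*√5 ≈ -153.99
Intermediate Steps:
v = -24 (v = -12*2 = -24)
c = 17*√5 (c = √5*17 = 17*√5 ≈ 38.013)
c + v*C(-1) = 17*√5 - (-192)/(-1) = 17*√5 - (-192)*(-1) = 17*√5 - 24*8 = 17*√5 - 192 = -192 + 17*√5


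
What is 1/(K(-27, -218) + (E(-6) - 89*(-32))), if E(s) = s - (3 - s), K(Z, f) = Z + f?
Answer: 1/2588 ≈ 0.00038640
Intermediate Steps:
E(s) = -3 + 2*s (E(s) = s + (-3 + s) = -3 + 2*s)
1/(K(-27, -218) + (E(-6) - 89*(-32))) = 1/((-27 - 218) + ((-3 + 2*(-6)) - 89*(-32))) = 1/(-245 + ((-3 - 12) + 2848)) = 1/(-245 + (-15 + 2848)) = 1/(-245 + 2833) = 1/2588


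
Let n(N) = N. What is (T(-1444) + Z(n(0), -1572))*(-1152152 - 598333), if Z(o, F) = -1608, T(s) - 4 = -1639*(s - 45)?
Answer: -4269200100495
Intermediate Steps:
T(s) = 73759 - 1639*s (T(s) = 4 - 1639*(s - 45) = 4 - 1639*(-45 + s) = 4 + (73755 - 1639*s) = 73759 - 1639*s)
(T(-1444) + Z(n(0), -1572))*(-1152152 - 598333) = ((73759 - 1639*(-1444)) - 1608)*(-1152152 - 598333) = ((73759 + 2366716) - 1608)*(-1750485) = (2440475 - 1608)*(-1750485) = 2438867*(-1750485) = -4269200100495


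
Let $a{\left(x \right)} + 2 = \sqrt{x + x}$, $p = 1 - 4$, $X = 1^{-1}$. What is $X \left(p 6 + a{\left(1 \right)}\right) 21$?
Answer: $-420 + 21 \sqrt{2} \approx -390.3$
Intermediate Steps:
$X = 1$
$p = -3$
$a{\left(x \right)} = -2 + \sqrt{2} \sqrt{x}$ ($a{\left(x \right)} = -2 + \sqrt{x + x} = -2 + \sqrt{2 x} = -2 + \sqrt{2} \sqrt{x}$)
$X \left(p 6 + a{\left(1 \right)}\right) 21 = 1 \left(\left(-3\right) 6 - \left(2 - \sqrt{2} \sqrt{1}\right)\right) 21 = 1 \left(-18 - \left(2 - \sqrt{2} \cdot 1\right)\right) 21 = 1 \left(-18 - \left(2 - \sqrt{2}\right)\right) 21 = 1 \left(-20 + \sqrt{2}\right) 21 = \left(-20 + \sqrt{2}\right) 21 = -420 + 21 \sqrt{2}$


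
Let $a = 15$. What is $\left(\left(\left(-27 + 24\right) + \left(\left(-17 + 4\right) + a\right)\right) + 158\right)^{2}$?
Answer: $24649$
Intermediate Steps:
$\left(\left(\left(-27 + 24\right) + \left(\left(-17 + 4\right) + a\right)\right) + 158\right)^{2} = \left(\left(\left(-27 + 24\right) + \left(\left(-17 + 4\right) + 15\right)\right) + 158\right)^{2} = \left(\left(-3 + \left(-13 + 15\right)\right) + 158\right)^{2} = \left(\left(-3 + 2\right) + 158\right)^{2} = \left(-1 + 158\right)^{2} = 157^{2} = 24649$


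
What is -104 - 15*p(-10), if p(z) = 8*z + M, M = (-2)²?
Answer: 1036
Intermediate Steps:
M = 4
p(z) = 4 + 8*z (p(z) = 8*z + 4 = 4 + 8*z)
-104 - 15*p(-10) = -104 - 15*(4 + 8*(-10)) = -104 - 15*(4 - 80) = -104 - 15*(-76) = -104 + 1140 = 1036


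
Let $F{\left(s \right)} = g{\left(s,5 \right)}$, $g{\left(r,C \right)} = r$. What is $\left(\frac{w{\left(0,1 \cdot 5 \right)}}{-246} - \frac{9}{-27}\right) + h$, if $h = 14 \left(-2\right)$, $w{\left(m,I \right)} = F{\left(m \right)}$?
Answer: $- \frac{83}{3} \approx -27.667$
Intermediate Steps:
$F{\left(s \right)} = s$
$w{\left(m,I \right)} = m$
$h = -28$
$\left(\frac{w{\left(0,1 \cdot 5 \right)}}{-246} - \frac{9}{-27}\right) + h = \left(\frac{0}{-246} - \frac{9}{-27}\right) - 28 = \left(0 \left(- \frac{1}{246}\right) - - \frac{1}{3}\right) - 28 = \left(0 + \frac{1}{3}\right) - 28 = \frac{1}{3} - 28 = - \frac{83}{3}$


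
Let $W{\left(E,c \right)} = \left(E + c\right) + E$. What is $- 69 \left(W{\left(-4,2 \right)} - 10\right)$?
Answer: $1104$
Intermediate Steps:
$W{\left(E,c \right)} = c + 2 E$
$- 69 \left(W{\left(-4,2 \right)} - 10\right) = - 69 \left(\left(2 + 2 \left(-4\right)\right) - 10\right) = - 69 \left(\left(2 - 8\right) - 10\right) = - 69 \left(-6 - 10\right) = \left(-69\right) \left(-16\right) = 1104$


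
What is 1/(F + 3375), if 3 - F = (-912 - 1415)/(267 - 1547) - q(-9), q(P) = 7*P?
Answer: 1280/4240873 ≈ 0.00030182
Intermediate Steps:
F = -79127/1280 (F = 3 - ((-912 - 1415)/(267 - 1547) - 7*(-9)) = 3 - (-2327/(-1280) - 1*(-63)) = 3 - (-2327*(-1/1280) + 63) = 3 - (2327/1280 + 63) = 3 - 1*82967/1280 = 3 - 82967/1280 = -79127/1280 ≈ -61.818)
1/(F + 3375) = 1/(-79127/1280 + 3375) = 1/(4240873/1280) = 1280/4240873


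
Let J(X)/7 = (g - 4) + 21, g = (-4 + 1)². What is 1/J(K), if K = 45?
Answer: 1/182 ≈ 0.0054945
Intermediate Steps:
g = 9 (g = (-3)² = 9)
J(X) = 182 (J(X) = 7*((9 - 4) + 21) = 7*(5 + 21) = 7*26 = 182)
1/J(K) = 1/182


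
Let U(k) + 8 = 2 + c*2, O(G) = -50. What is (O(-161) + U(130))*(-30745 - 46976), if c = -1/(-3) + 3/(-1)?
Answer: 4766888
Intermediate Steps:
c = -8/3 (c = -1*(-⅓) + 3*(-1) = ⅓ - 3 = -8/3 ≈ -2.6667)
U(k) = -34/3 (U(k) = -8 + (2 - 8/3*2) = -8 + (2 - 16/3) = -8 - 10/3 = -34/3)
(O(-161) + U(130))*(-30745 - 46976) = (-50 - 34/3)*(-30745 - 46976) = -184/3*(-77721) = 4766888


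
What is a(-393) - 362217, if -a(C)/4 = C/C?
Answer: -362221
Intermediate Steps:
a(C) = -4 (a(C) = -4*C/C = -4*1 = -4)
a(-393) - 362217 = -4 - 362217 = -362221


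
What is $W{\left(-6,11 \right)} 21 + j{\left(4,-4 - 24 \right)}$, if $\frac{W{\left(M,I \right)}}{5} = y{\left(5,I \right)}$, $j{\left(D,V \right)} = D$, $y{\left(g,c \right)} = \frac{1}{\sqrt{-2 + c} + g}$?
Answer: $\frac{137}{8} \approx 17.125$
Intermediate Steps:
$y{\left(g,c \right)} = \frac{1}{g + \sqrt{-2 + c}}$
$W{\left(M,I \right)} = \frac{5}{5 + \sqrt{-2 + I}}$
$W{\left(-6,11 \right)} 21 + j{\left(4,-4 - 24 \right)} = \frac{5}{5 + \sqrt{-2 + 11}} \cdot 21 + 4 = \frac{5}{5 + \sqrt{9}} \cdot 21 + 4 = \frac{5}{5 + 3} \cdot 21 + 4 = \frac{5}{8} \cdot 21 + 4 = \frac{105}{8} + 4 = \frac{137}{8}$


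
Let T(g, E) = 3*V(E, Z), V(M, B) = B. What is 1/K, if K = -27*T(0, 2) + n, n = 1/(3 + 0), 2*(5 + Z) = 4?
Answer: 3/730 ≈ 0.0041096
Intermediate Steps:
Z = -3 (Z = -5 + (½)*4 = -5 + 2 = -3)
n = ⅓ (n = 1/3 = ⅓ ≈ 0.33333)
T(g, E) = -9 (T(g, E) = 3*(-3) = -9)
K = 730/3 (K = -27*(-9) + ⅓ = 243 + ⅓ = 730/3 ≈ 243.33)
1/K = 1/(730/3) = 3/730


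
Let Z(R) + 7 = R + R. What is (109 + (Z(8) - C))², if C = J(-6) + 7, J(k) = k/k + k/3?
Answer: 12544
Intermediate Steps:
Z(R) = -7 + 2*R (Z(R) = -7 + (R + R) = -7 + 2*R)
J(k) = 1 + k/3 (J(k) = 1 + k*(⅓) = 1 + k/3)
C = 6 (C = (1 + (⅓)*(-6)) + 7 = (1 - 2) + 7 = -1 + 7 = 6)
(109 + (Z(8) - C))² = (109 + ((-7 + 2*8) - 1*6))² = (109 + ((-7 + 16) - 6))² = (109 + (9 - 6))² = (109 + 3)² = 112² = 12544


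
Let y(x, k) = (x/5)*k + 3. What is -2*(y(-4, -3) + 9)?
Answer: -144/5 ≈ -28.800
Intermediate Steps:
y(x, k) = 3 + k*x/5 (y(x, k) = (x/5)*k + 3 = k*x/5 + 3 = 3 + k*x/5)
-2*(y(-4, -3) + 9) = -2*((3 + (1/5)*(-3)*(-4)) + 9) = -2*((3 + 12/5) + 9) = -2*(27/5 + 9) = -2*72/5 = -144/5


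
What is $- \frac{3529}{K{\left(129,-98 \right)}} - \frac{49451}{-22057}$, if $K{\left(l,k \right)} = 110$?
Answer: $- \frac{72399543}{2426270} \approx -29.84$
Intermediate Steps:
$- \frac{3529}{K{\left(129,-98 \right)}} - \frac{49451}{-22057} = - \frac{3529}{110} - \frac{49451}{-22057} = \left(-3529\right) \frac{1}{110} - - \frac{49451}{22057} = - \frac{3529}{110} + \frac{49451}{22057} = - \frac{72399543}{2426270}$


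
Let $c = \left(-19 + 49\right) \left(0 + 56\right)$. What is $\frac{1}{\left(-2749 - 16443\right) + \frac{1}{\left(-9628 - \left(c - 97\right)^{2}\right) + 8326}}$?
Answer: $- \frac{2507191}{48118009673} \approx -5.2105 \cdot 10^{-5}$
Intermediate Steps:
$c = 1680$ ($c = 30 \cdot 56 = 1680$)
$\frac{1}{\left(-2749 - 16443\right) + \frac{1}{\left(-9628 - \left(c - 97\right)^{2}\right) + 8326}} = \frac{1}{\left(-2749 - 16443\right) + \frac{1}{\left(-9628 - \left(1680 - 97\right)^{2}\right) + 8326}} = \frac{1}{\left(-2749 - 16443\right) + \frac{1}{\left(-9628 - 1583^{2}\right) + 8326}} = \frac{1}{-19192 + \frac{1}{\left(-9628 - 2505889\right) + 8326}} = \frac{1}{-19192 + \frac{1}{-2515517 + 8326}} = \frac{1}{-19192 + \frac{1}{-2507191}} = \frac{1}{-19192 - \frac{1}{2507191}} = \frac{1}{- \frac{48118009673}{2507191}} = - \frac{2507191}{48118009673}$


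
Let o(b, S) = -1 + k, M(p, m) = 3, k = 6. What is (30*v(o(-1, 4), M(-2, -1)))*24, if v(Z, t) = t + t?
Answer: 4320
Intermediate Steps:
o(b, S) = 5 (o(b, S) = -1 + 6 = 5)
v(Z, t) = 2*t
(30*v(o(-1, 4), M(-2, -1)))*24 = (30*(2*3))*24 = (30*6)*24 = 180*24 = 4320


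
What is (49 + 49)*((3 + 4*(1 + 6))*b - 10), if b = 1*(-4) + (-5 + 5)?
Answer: -13132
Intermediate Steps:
b = -4 (b = -4 + 0 = -4)
(49 + 49)*((3 + 4*(1 + 6))*b - 10) = (49 + 49)*((3 + 4*(1 + 6))*(-4) - 10) = 98*((3 + 4*7)*(-4) - 10) = 98*((3 + 28)*(-4) - 10) = 98*(31*(-4) - 10) = 98*(-124 - 10) = 98*(-134) = -13132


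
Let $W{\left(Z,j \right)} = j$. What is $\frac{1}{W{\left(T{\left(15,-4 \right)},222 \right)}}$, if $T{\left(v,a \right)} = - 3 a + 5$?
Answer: $\frac{1}{222} \approx 0.0045045$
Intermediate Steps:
$T{\left(v,a \right)} = 5 - 3 a$
$\frac{1}{W{\left(T{\left(15,-4 \right)},222 \right)}} = \frac{1}{222}$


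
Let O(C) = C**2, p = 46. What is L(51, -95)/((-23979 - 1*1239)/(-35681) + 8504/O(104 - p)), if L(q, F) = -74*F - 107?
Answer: 29677636069/13866592 ≈ 2140.2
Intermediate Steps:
L(q, F) = -107 - 74*F
L(51, -95)/((-23979 - 1*1239)/(-35681) + 8504/O(104 - p)) = (-107 - 74*(-95))/((-23979 - 1*1239)/(-35681) + 8504/((104 - 1*46)**2)) = (-107 + 7030)/((-23979 - 1239)*(-1/35681) + 8504/((104 - 46)**2)) = 6923/(-25218*(-1/35681) + 8504/(58**2)) = 6923/(25218/35681 + 8504/3364) = 6923/(25218/35681 + 8504*(1/3364)) = 6923/(25218/35681 + 2126/841) = 6923/(97066144/30007721) = 6923*(30007721/97066144) = 29677636069/13866592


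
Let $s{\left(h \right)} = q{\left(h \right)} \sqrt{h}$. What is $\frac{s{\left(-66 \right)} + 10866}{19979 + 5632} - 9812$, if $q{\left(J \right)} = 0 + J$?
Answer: $- \frac{83761422}{8537} - \frac{22 i \sqrt{66}}{8537} \approx -9811.6 - 0.020936 i$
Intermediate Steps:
$q{\left(J \right)} = J$
$s{\left(h \right)} = h^{\frac{3}{2}}$ ($s{\left(h \right)} = h \sqrt{h} = h^{\frac{3}{2}}$)
$\frac{s{\left(-66 \right)} + 10866}{19979 + 5632} - 9812 = \frac{\left(-66\right)^{\frac{3}{2}} + 10866}{19979 + 5632} - 9812 = \frac{- 66 i \sqrt{66} + 10866}{25611} - 9812 = \left(10866 - 66 i \sqrt{66}\right) \frac{1}{25611} - 9812 = \left(\frac{3622}{8537} - \frac{22 i \sqrt{66}}{8537}\right) - 9812 = - \frac{83761422}{8537} - \frac{22 i \sqrt{66}}{8537}$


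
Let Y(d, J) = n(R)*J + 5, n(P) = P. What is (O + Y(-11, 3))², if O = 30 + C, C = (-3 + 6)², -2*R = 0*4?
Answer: 1936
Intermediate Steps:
R = 0 (R = -0*4 = -½*0 = 0)
C = 9 (C = 3² = 9)
O = 39 (O = 30 + 9 = 39)
Y(d, J) = 5 (Y(d, J) = 0*J + 5 = 0 + 5 = 5)
(O + Y(-11, 3))² = (39 + 5)² = 44² = 1936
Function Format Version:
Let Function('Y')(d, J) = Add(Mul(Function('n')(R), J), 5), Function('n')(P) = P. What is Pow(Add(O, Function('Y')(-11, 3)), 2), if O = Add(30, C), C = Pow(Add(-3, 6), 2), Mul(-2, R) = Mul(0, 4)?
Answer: 1936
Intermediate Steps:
R = 0 (R = Mul(Rational(-1, 2), Mul(0, 4)) = Mul(Rational(-1, 2), 0) = 0)
C = 9 (C = Pow(3, 2) = 9)
O = 39 (O = Add(30, 9) = 39)
Function('Y')(d, J) = 5 (Function('Y')(d, J) = Add(Mul(0, J), 5) = Add(0, 5) = 5)
Pow(Add(O, Function('Y')(-11, 3)), 2) = Pow(Add(39, 5), 2) = Pow(44, 2) = 1936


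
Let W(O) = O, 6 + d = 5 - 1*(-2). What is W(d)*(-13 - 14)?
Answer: -27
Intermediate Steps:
d = 1 (d = -6 + (5 - 1*(-2)) = -6 + (5 + 2) = -6 + 7 = 1)
W(d)*(-13 - 14) = 1*(-13 - 14) = 1*(-27) = -27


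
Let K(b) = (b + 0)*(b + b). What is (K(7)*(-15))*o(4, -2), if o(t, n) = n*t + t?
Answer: 5880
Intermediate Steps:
o(t, n) = t + n*t
K(b) = 2*b² (K(b) = b*(2*b) = 2*b²)
(K(7)*(-15))*o(4, -2) = ((2*7²)*(-15))*(4*(1 - 2)) = ((2*49)*(-15))*(4*(-1)) = (98*(-15))*(-4) = -1470*(-4) = 5880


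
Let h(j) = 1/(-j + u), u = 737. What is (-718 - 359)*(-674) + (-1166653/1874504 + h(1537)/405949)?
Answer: 55237380482879676787/76095302429600 ≈ 7.2590e+5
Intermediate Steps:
h(j) = 1/(737 - j) (h(j) = 1/(-j + 737) = 1/(737 - j))
(-718 - 359)*(-674) + (-1166653/1874504 + h(1537)/405949) = (-718 - 359)*(-674) + (-1166653/1874504 - 1/(-737 + 1537)/405949) = -1077*(-674) + (-1166653*1/1874504 - 1/800*(1/405949)) = 725898 + (-1166653/1874504 - 1*1/800*(1/405949)) = 725898 + (-1166653/1874504 - 1/800*1/405949) = 725898 + (-1166653/1874504 - 1/324759200) = 725898 - 47360162104013/76095302429600 = 55237380482879676787/76095302429600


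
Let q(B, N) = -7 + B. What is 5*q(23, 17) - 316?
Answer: -236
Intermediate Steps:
5*q(23, 17) - 316 = 5*(-7 + 23) - 316 = 5*16 - 316 = 80 - 316 = -236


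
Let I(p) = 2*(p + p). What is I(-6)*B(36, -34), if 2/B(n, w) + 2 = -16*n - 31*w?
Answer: -12/119 ≈ -0.10084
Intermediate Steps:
I(p) = 4*p (I(p) = 2*(2*p) = 4*p)
B(n, w) = 2/(-2 - 31*w - 16*n) (B(n, w) = 2/(-2 + (-16*n - 31*w)) = 2/(-2 + (-31*w - 16*n)) = 2/(-2 - 31*w - 16*n))
I(-6)*B(36, -34) = (4*(-6))*(-2/(2 + 16*36 + 31*(-34))) = -(-48)/(2 + 576 - 1054) = -(-48)/(-476) = -(-48)*(-1)/476 = -24*1/238 = -12/119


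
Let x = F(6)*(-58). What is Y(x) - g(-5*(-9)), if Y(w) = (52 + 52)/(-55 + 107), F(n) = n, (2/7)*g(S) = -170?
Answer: 597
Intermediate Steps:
g(S) = -595 (g(S) = (7/2)*(-170) = -595)
x = -348 (x = 6*(-58) = -348)
Y(w) = 2 (Y(w) = 104/52 = 104*(1/52) = 2)
Y(x) - g(-5*(-9)) = 2 - 1*(-595) = 2 + 595 = 597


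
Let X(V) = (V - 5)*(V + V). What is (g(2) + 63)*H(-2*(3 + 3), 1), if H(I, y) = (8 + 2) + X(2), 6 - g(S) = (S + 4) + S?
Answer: -122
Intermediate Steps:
X(V) = 2*V*(-5 + V) (X(V) = (-5 + V)*(2*V) = 2*V*(-5 + V))
g(S) = 2 - 2*S (g(S) = 6 - ((S + 4) + S) = 6 - ((4 + S) + S) = 6 - (4 + 2*S) = 6 + (-4 - 2*S) = 2 - 2*S)
H(I, y) = -2 (H(I, y) = (8 + 2) + 2*2*(-5 + 2) = 10 + 2*2*(-3) = 10 - 12 = -2)
(g(2) + 63)*H(-2*(3 + 3), 1) = ((2 - 2*2) + 63)*(-2) = ((2 - 4) + 63)*(-2) = (-2 + 63)*(-2) = 61*(-2) = -122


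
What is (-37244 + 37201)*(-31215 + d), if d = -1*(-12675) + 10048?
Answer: 365156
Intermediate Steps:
d = 22723 (d = 12675 + 10048 = 22723)
(-37244 + 37201)*(-31215 + d) = (-37244 + 37201)*(-31215 + 22723) = -43*(-8492) = 365156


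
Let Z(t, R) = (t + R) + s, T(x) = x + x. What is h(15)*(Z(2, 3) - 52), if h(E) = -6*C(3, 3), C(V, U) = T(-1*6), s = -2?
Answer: -3528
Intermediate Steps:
T(x) = 2*x
C(V, U) = -12 (C(V, U) = 2*(-1*6) = 2*(-6) = -12)
Z(t, R) = -2 + R + t (Z(t, R) = (t + R) - 2 = (R + t) - 2 = -2 + R + t)
h(E) = 72 (h(E) = -6*(-12) = 72)
h(15)*(Z(2, 3) - 52) = 72*((-2 + 3 + 2) - 52) = 72*(3 - 52) = 72*(-49) = -3528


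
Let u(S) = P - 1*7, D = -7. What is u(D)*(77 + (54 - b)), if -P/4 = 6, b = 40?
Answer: -2821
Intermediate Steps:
P = -24 (P = -4*6 = -24)
u(S) = -31 (u(S) = -24 - 1*7 = -24 - 7 = -31)
u(D)*(77 + (54 - b)) = -31*(77 + (54 - 1*40)) = -31*(77 + (54 - 40)) = -31*(77 + 14) = -31*91 = -2821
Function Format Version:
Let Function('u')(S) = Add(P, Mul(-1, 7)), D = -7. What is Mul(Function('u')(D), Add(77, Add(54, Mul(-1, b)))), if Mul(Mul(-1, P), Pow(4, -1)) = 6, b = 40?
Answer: -2821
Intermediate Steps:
P = -24 (P = Mul(-4, 6) = -24)
Function('u')(S) = -31 (Function('u')(S) = Add(-24, Mul(-1, 7)) = Add(-24, -7) = -31)
Mul(Function('u')(D), Add(77, Add(54, Mul(-1, b)))) = Mul(-31, Add(77, Add(54, Mul(-1, 40)))) = Mul(-31, Add(77, Add(54, -40))) = Mul(-31, Add(77, 14)) = Mul(-31, 91) = -2821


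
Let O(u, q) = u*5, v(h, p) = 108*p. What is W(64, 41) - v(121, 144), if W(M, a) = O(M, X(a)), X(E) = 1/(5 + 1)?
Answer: -15232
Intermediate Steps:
X(E) = ⅙ (X(E) = 1/6 = ⅙)
O(u, q) = 5*u
W(M, a) = 5*M
W(64, 41) - v(121, 144) = 5*64 - 108*144 = 320 - 1*15552 = 320 - 15552 = -15232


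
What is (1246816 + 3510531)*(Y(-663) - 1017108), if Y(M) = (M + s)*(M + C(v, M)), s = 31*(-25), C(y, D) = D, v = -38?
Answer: 4232516478960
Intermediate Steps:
s = -775
Y(M) = 2*M*(-775 + M) (Y(M) = (M - 775)*(M + M) = (-775 + M)*(2*M) = 2*M*(-775 + M))
(1246816 + 3510531)*(Y(-663) - 1017108) = (1246816 + 3510531)*(2*(-663)*(-775 - 663) - 1017108) = 4757347*(2*(-663)*(-1438) - 1017108) = 4757347*(1906788 - 1017108) = 4757347*889680 = 4232516478960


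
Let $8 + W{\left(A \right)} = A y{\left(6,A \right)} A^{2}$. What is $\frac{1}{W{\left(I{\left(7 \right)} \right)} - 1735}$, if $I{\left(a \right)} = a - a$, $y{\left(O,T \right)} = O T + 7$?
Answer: $- \frac{1}{1743} \approx -0.00057372$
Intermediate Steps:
$y{\left(O,T \right)} = 7 + O T$
$I{\left(a \right)} = 0$
$W{\left(A \right)} = -8 + A^{3} \left(7 + 6 A\right)$ ($W{\left(A \right)} = -8 + A \left(7 + 6 A\right) A^{2} = -8 + A^{3} \left(7 + 6 A\right)$)
$\frac{1}{W{\left(I{\left(7 \right)} \right)} - 1735} = \frac{1}{\left(-8 + 0^{3} \left(7 + 6 \cdot 0\right)\right) - 1735} = \frac{1}{\left(-8 + 0 \left(7 + 0\right)\right) - 1735} = \frac{1}{\left(-8 + 0 \cdot 7\right) - 1735} = \frac{1}{\left(-8 + 0\right) - 1735} = \frac{1}{-8 - 1735} = \frac{1}{-1743} = - \frac{1}{1743}$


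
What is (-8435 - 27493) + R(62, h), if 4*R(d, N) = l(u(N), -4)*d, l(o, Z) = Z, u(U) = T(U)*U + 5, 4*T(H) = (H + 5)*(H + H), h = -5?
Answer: -35990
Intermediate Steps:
T(H) = H*(5 + H)/2 (T(H) = ((H + 5)*(H + H))/4 = ((5 + H)*(2*H))/4 = (2*H*(5 + H))/4 = H*(5 + H)/2)
u(U) = 5 + U²*(5 + U)/2 (u(U) = (U*(5 + U)/2)*U + 5 = U²*(5 + U)/2 + 5 = 5 + U²*(5 + U)/2)
R(d, N) = -d (R(d, N) = (-4*d)/4 = -d)
(-8435 - 27493) + R(62, h) = (-8435 - 27493) - 1*62 = -35928 - 62 = -35990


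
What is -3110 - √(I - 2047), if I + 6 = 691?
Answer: -3110 - I*√1362 ≈ -3110.0 - 36.905*I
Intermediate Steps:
I = 685 (I = -6 + 691 = 685)
-3110 - √(I - 2047) = -3110 - √(685 - 2047) = -3110 - √(-1362) = -3110 - I*√1362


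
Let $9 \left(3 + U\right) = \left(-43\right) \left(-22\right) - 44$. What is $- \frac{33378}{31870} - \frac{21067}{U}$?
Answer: $- \frac{607185336}{2788625} \approx -217.74$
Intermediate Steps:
$U = \frac{875}{9}$ ($U = -3 + \frac{\left(-43\right) \left(-22\right) - 44}{9} = -3 + \frac{946 - 44}{9} = -3 + \frac{1}{9} \cdot 902 = -3 + \frac{902}{9} = \frac{875}{9} \approx 97.222$)
$- \frac{33378}{31870} - \frac{21067}{U} = - \frac{33378}{31870} - \frac{21067}{\frac{875}{9}} = \left(-33378\right) \frac{1}{31870} - \frac{189603}{875} = - \frac{16689}{15935} - \frac{189603}{875} = - \frac{607185336}{2788625}$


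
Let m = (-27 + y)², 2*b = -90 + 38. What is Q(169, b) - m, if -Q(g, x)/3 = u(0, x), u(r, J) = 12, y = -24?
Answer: -2637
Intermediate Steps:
b = -26 (b = (-90 + 38)/2 = (½)*(-52) = -26)
Q(g, x) = -36 (Q(g, x) = -3*12 = -36)
m = 2601 (m = (-27 - 24)² = (-51)² = 2601)
Q(169, b) - m = -36 - 1*2601 = -36 - 2601 = -2637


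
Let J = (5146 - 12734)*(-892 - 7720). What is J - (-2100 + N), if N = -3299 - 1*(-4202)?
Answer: 65349053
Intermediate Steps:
N = 903 (N = -3299 + 4202 = 903)
J = 65347856 (J = -7588*(-8612) = 65347856)
J - (-2100 + N) = 65347856 - (-2100 + 903) = 65347856 - 1*(-1197) = 65347856 + 1197 = 65349053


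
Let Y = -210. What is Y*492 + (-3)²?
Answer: -103311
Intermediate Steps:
Y*492 + (-3)² = -210*492 + (-3)² = -103320 + 9 = -103311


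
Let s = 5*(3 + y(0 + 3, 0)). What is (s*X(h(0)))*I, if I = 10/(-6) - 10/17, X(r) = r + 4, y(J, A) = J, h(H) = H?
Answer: -4600/17 ≈ -270.59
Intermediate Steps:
X(r) = 4 + r
s = 30 (s = 5*(3 + (0 + 3)) = 5*(3 + 3) = 5*6 = 30)
I = -115/51 (I = 10*(-⅙) - 10*1/17 = -5/3 - 10/17 = -115/51 ≈ -2.2549)
(s*X(h(0)))*I = (30*(4 + 0))*(-115/51) = (30*4)*(-115/51) = 120*(-115/51) = -4600/17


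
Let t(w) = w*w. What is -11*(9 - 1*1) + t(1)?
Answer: -87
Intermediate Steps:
t(w) = w²
-11*(9 - 1*1) + t(1) = -11*(9 - 1*1) + 1² = -11*(9 - 1) + 1 = -11*8 + 1 = -88 + 1 = -87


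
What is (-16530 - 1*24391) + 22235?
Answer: -18686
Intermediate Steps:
(-16530 - 1*24391) + 22235 = (-16530 - 24391) + 22235 = -40921 + 22235 = -18686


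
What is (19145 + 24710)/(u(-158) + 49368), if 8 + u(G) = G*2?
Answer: 43855/49044 ≈ 0.89420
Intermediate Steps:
u(G) = -8 + 2*G (u(G) = -8 + G*2 = -8 + 2*G)
(19145 + 24710)/(u(-158) + 49368) = (19145 + 24710)/((-8 + 2*(-158)) + 49368) = 43855/((-8 - 316) + 49368) = 43855/(-324 + 49368) = 43855/49044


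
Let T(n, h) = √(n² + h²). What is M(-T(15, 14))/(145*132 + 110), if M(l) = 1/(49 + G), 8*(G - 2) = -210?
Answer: 2/952875 ≈ 2.0989e-6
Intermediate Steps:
G = -97/4 (G = 2 + (⅛)*(-210) = 2 - 105/4 = -97/4 ≈ -24.250)
T(n, h) = √(h² + n²)
M(l) = 4/99 (M(l) = 1/(49 - 97/4) = 1/(99/4) = 4/99)
M(-T(15, 14))/(145*132 + 110) = 4/(99*(145*132 + 110)) = 4/(99*(19140 + 110)) = (4/99)/19250 = (4/99)*(1/19250) = 2/952875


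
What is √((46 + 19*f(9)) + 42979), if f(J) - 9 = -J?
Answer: 5*√1721 ≈ 207.42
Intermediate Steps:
f(J) = 9 - J
√((46 + 19*f(9)) + 42979) = √((46 + 19*(9 - 1*9)) + 42979) = √((46 + 19*(9 - 9)) + 42979) = √((46 + 19*0) + 42979) = √((46 + 0) + 42979) = √(46 + 42979) = √43025 = 5*√1721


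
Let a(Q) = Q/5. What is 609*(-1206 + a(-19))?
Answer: -3683841/5 ≈ -7.3677e+5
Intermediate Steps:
a(Q) = Q/5 (a(Q) = Q*(⅕) = Q/5)
609*(-1206 + a(-19)) = 609*(-1206 + (⅕)*(-19)) = 609*(-1206 - 19/5) = 609*(-6049/5) = -3683841/5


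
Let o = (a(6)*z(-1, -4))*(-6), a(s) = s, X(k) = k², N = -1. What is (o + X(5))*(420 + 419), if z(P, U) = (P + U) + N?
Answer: 202199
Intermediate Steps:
z(P, U) = -1 + P + U (z(P, U) = (P + U) - 1 = -1 + P + U)
o = 216 (o = (6*(-1 - 1 - 4))*(-6) = (6*(-6))*(-6) = -36*(-6) = 216)
(o + X(5))*(420 + 419) = (216 + 5²)*(420 + 419) = (216 + 25)*839 = 241*839 = 202199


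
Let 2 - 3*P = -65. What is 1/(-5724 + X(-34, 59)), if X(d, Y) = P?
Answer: -3/17105 ≈ -0.00017539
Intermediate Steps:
P = 67/3 (P = 2/3 - 1/3*(-65) = 2/3 + 65/3 = 67/3 ≈ 22.333)
X(d, Y) = 67/3
1/(-5724 + X(-34, 59)) = 1/(-5724 + 67/3) = 1/(-17105/3) = -3/17105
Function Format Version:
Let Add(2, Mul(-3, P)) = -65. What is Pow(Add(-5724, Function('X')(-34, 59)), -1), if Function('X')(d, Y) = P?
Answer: Rational(-3, 17105) ≈ -0.00017539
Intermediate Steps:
P = Rational(67, 3) (P = Add(Rational(2, 3), Mul(Rational(-1, 3), -65)) = Add(Rational(2, 3), Rational(65, 3)) = Rational(67, 3) ≈ 22.333)
Function('X')(d, Y) = Rational(67, 3)
Pow(Add(-5724, Function('X')(-34, 59)), -1) = Pow(Add(-5724, Rational(67, 3)), -1) = Pow(Rational(-17105, 3), -1) = Rational(-3, 17105)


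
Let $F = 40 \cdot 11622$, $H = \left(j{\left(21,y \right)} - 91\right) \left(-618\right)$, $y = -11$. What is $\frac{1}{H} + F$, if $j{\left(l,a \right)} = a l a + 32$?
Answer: $\frac{713068274879}{1533876} \approx 4.6488 \cdot 10^{5}$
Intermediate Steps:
$j{\left(l,a \right)} = 32 + l a^{2}$ ($j{\left(l,a \right)} = l a^{2} + 32 = 32 + l a^{2}$)
$H = -1533876$ ($H = \left(\left(32 + 21 \left(-11\right)^{2}\right) - 91\right) \left(-618\right) = \left(\left(32 + 21 \cdot 121\right) - 91\right) \left(-618\right) = \left(\left(32 + 2541\right) - 91\right) \left(-618\right) = \left(2573 - 91\right) \left(-618\right) = 2482 \left(-618\right) = -1533876$)
$F = 464880$
$\frac{1}{H} + F = \frac{1}{-1533876} + 464880 = - \frac{1}{1533876} + 464880 = \frac{713068274879}{1533876}$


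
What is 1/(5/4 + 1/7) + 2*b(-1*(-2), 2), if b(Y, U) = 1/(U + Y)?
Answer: 95/78 ≈ 1.2179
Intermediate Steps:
1/(5/4 + 1/7) + 2*b(-1*(-2), 2) = 1/(5/4 + 1/7) + 2/(2 - 1*(-2)) = 1/(5*(¼) + 1*(⅐)) + 2/(2 + 2) = 1/(5/4 + ⅐) + 2/4 = 1/(39/28) + 2*(¼) = 28/39 + ½ = 95/78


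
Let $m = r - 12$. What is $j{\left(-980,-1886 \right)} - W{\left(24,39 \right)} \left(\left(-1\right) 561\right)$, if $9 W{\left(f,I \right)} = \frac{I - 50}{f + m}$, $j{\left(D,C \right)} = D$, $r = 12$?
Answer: $- \frac{72617}{72} \approx -1008.6$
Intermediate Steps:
$m = 0$ ($m = 12 - 12 = 0$)
$W{\left(f,I \right)} = \frac{-50 + I}{9 f}$ ($W{\left(f,I \right)} = \frac{\left(I - 50\right) \frac{1}{f + 0}}{9} = \frac{\left(-50 + I\right) \frac{1}{f}}{9} = \frac{\frac{1}{f} \left(-50 + I\right)}{9} = \frac{-50 + I}{9 f}$)
$j{\left(-980,-1886 \right)} - W{\left(24,39 \right)} \left(\left(-1\right) 561\right) = -980 - \frac{-50 + 39}{9 \cdot 24} \left(\left(-1\right) 561\right) = -980 - \frac{1}{9} \cdot \frac{1}{24} \left(-11\right) \left(-561\right) = -980 - \left(- \frac{11}{216}\right) \left(-561\right) = -980 - \frac{2057}{72} = - \frac{72617}{72}$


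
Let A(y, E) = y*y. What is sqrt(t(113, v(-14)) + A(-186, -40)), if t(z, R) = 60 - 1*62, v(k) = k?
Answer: 7*sqrt(706) ≈ 185.99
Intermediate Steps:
A(y, E) = y**2
t(z, R) = -2 (t(z, R) = 60 - 62 = -2)
sqrt(t(113, v(-14)) + A(-186, -40)) = sqrt(-2 + (-186)**2) = sqrt(-2 + 34596) = sqrt(34594) = 7*sqrt(706)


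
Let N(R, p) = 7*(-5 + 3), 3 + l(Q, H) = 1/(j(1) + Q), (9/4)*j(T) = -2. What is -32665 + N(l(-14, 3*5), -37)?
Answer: -32679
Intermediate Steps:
j(T) = -8/9 (j(T) = (4/9)*(-2) = -8/9)
l(Q, H) = -3 + 1/(-8/9 + Q)
N(R, p) = -14 (N(R, p) = 7*(-2) = -14)
-32665 + N(l(-14, 3*5), -37) = -32665 - 14 = -32679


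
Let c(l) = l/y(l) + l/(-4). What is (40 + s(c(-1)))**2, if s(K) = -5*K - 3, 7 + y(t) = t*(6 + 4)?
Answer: 5812921/4624 ≈ 1257.1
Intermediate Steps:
y(t) = -7 + 10*t (y(t) = -7 + t*(6 + 4) = -7 + t*10 = -7 + 10*t)
c(l) = -l/4 + l/(-7 + 10*l) (c(l) = l/(-7 + 10*l) + l/(-4) = l/(-7 + 10*l) + l*(-1/4) = l/(-7 + 10*l) - l/4 = -l/4 + l/(-7 + 10*l))
s(K) = -3 - 5*K
(40 + s(c(-1)))**2 = (40 + (-3 - 5*(-1)*(11 - 10*(-1))/(4*(-7 + 10*(-1)))))**2 = (40 + (-3 - 5*(-1)*(11 + 10)/(4*(-7 - 10))))**2 = (40 + (-3 - 5*(-1)*21/(4*(-17))))**2 = (40 + (-3 - 5*(-1)*(-1)*21/(4*17)))**2 = (40 + (-3 - 5*21/68))**2 = (40 + (-3 - 105/68))**2 = (40 - 309/68)**2 = (2411/68)**2 = 5812921/4624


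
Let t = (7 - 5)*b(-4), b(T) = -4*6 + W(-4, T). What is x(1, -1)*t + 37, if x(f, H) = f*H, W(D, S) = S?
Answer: 93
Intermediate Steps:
b(T) = -24 + T (b(T) = -4*6 + T = -24 + T)
x(f, H) = H*f
t = -56 (t = (7 - 5)*(-24 - 4) = 2*(-28) = -56)
x(1, -1)*t + 37 = -1*1*(-56) + 37 = -1*(-56) + 37 = 56 + 37 = 93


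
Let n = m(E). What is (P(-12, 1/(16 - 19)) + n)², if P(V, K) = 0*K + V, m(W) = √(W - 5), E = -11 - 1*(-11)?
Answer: (12 - I*√5)² ≈ 139.0 - 53.666*I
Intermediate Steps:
E = 0 (E = -11 + 11 = 0)
m(W) = √(-5 + W)
n = I*√5 (n = √(-5 + 0) = √(-5) = I*√5 ≈ 2.2361*I)
P(V, K) = V (P(V, K) = 0 + V = V)
(P(-12, 1/(16 - 19)) + n)² = (-12 + I*√5)²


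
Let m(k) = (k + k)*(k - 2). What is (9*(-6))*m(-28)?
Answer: -90720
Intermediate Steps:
m(k) = 2*k*(-2 + k) (m(k) = (2*k)*(-2 + k) = 2*k*(-2 + k))
(9*(-6))*m(-28) = (9*(-6))*(2*(-28)*(-2 - 28)) = -108*(-28)*(-30) = -54*1680 = -90720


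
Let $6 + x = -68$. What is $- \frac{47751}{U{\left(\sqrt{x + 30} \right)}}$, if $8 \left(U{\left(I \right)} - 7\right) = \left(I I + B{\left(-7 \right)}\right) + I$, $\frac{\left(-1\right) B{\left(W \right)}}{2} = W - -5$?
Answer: $- \frac{509344}{25} + \frac{63668 i \sqrt{11}}{25} \approx -20374.0 + 8446.5 i$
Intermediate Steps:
$B{\left(W \right)} = -10 - 2 W$ ($B{\left(W \right)} = - 2 \left(W - -5\right) = - 2 \left(W + 5\right) = - 2 \left(5 + W\right) = -10 - 2 W$)
$x = -74$ ($x = -6 - 68 = -74$)
$U{\left(I \right)} = \frac{15}{2} + \frac{I}{8} + \frac{I^{2}}{8}$ ($U{\left(I \right)} = 7 + \frac{\left(I I - -4\right) + I}{8} = 7 + \frac{\left(I^{2} + \left(-10 + 14\right)\right) + I}{8} = 7 + \frac{\left(I^{2} + 4\right) + I}{8} = 7 + \frac{\left(4 + I^{2}\right) + I}{8} = 7 + \frac{4 + I + I^{2}}{8} = 7 + \left(\frac{1}{2} + \frac{I}{8} + \frac{I^{2}}{8}\right) = \frac{15}{2} + \frac{I}{8} + \frac{I^{2}}{8}$)
$- \frac{47751}{U{\left(\sqrt{x + 30} \right)}} = - \frac{47751}{\frac{15}{2} + \frac{\sqrt{-74 + 30}}{8} + \frac{\left(\sqrt{-74 + 30}\right)^{2}}{8}} = - \frac{47751}{\frac{15}{2} + \frac{\sqrt{-44}}{8} + \frac{\left(\sqrt{-44}\right)^{2}}{8}} = - \frac{47751}{\frac{15}{2} + \frac{2 i \sqrt{11}}{8} + \frac{\left(2 i \sqrt{11}\right)^{2}}{8}} = - \frac{47751}{\frac{15}{2} + \frac{i \sqrt{11}}{4} + \frac{1}{8} \left(-44\right)} = - \frac{47751}{\frac{15}{2} + \frac{i \sqrt{11}}{4} - \frac{11}{2}} = - \frac{47751}{2 + \frac{i \sqrt{11}}{4}}$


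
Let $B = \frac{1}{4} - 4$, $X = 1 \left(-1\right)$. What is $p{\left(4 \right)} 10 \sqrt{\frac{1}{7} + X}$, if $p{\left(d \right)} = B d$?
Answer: $- \frac{150 i \sqrt{42}}{7} \approx - 138.87 i$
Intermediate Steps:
$X = -1$
$B = - \frac{15}{4}$ ($B = \frac{1}{4} - 4 = - \frac{15}{4} \approx -3.75$)
$p{\left(d \right)} = - \frac{15 d}{4}$
$p{\left(4 \right)} 10 \sqrt{\frac{1}{7} + X} = \left(- \frac{15}{4}\right) 4 \cdot 10 \sqrt{\frac{1}{7} - 1} = \left(-15\right) 10 \sqrt{\frac{1}{7} - 1} = - 150 \sqrt{- \frac{6}{7}} = - 150 \frac{i \sqrt{42}}{7} = - \frac{150 i \sqrt{42}}{7}$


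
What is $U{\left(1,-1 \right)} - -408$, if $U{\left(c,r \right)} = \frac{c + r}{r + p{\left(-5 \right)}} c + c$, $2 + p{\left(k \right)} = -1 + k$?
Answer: $409$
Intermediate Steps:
$p{\left(k \right)} = -3 + k$ ($p{\left(k \right)} = -2 + \left(-1 + k\right) = -3 + k$)
$U{\left(c,r \right)} = c + \frac{c \left(c + r\right)}{-8 + r}$ ($U{\left(c,r \right)} = \frac{c + r}{r - 8} c + c = \frac{c + r}{-8 + r} c + c = \frac{c \left(c + r\right)}{-8 + r} + c = c + \frac{c \left(c + r\right)}{-8 + r}$)
$U{\left(1,-1 \right)} - -408 = 1 \frac{1}{-8 - 1} \left(-8 + 1 + 2 \left(-1\right)\right) - -408 = 1 \frac{1}{-9} \left(-8 + 1 - 2\right) + 408 = 1 \left(- \frac{1}{9}\right) \left(-9\right) + 408 = 1 + 408 = 409$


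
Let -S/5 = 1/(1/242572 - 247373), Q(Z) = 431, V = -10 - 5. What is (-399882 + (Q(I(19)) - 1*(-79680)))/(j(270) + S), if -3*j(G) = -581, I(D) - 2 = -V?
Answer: -11512861772275023/6972670429567 ≈ -1651.1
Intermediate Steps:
V = -15
I(D) = 17 (I(D) = 2 - 1*(-15) = 2 + 15 = 17)
j(G) = 581/3 (j(G) = -1/3*(-581) = 581/3)
S = 242572/12001152671 (S = -5/(1/242572 - 247373) = -5/(-60005763355/242572) = -5*(-242572/60005763355) = 242572/12001152671 ≈ 2.0212e-5)
(-399882 + (Q(I(19)) - 1*(-79680)))/(j(270) + S) = (-399882 + (431 - 1*(-79680)))/(581/3 + 242572/12001152671) = (-399882 + (431 + 79680))/(6972670429567/36003458013) = (-399882 + 80111)*(36003458013/6972670429567) = -319771*36003458013/6972670429567 = -11512861772275023/6972670429567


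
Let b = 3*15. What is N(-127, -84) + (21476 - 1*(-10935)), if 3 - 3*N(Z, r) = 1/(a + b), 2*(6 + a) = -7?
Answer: 6903754/213 ≈ 32412.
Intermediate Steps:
a = -19/2 (a = -6 + (½)*(-7) = -6 - 7/2 = -19/2 ≈ -9.5000)
b = 45
N(Z, r) = 211/213 (N(Z, r) = 1 - 1/(3*(-19/2 + 45)) = 1 - 1/(3*71/2) = 1 - ⅓*2/71 = 1 - 2/213 = 211/213)
N(-127, -84) + (21476 - 1*(-10935)) = 211/213 + (21476 - 1*(-10935)) = 211/213 + (21476 + 10935) = 211/213 + 32411 = 6903754/213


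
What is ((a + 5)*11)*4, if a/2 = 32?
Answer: 3036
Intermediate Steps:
a = 64 (a = 2*32 = 64)
((a + 5)*11)*4 = ((64 + 5)*11)*4 = (69*11)*4 = 759*4 = 3036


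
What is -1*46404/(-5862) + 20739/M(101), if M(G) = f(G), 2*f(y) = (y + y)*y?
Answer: 99156537/9966377 ≈ 9.9491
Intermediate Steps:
f(y) = y² (f(y) = ((y + y)*y)/2 = ((2*y)*y)/2 = (2*y²)/2 = y²)
M(G) = G²
-1*46404/(-5862) + 20739/M(101) = -1*46404/(-5862) + 20739/(101²) = -46404*(-1/5862) + 20739/10201 = 7734/977 + 20739*(1/10201) = 7734/977 + 20739/10201 = 99156537/9966377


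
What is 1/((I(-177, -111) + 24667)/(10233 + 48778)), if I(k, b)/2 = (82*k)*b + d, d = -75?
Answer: 59011/3246625 ≈ 0.018176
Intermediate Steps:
I(k, b) = -150 + 164*b*k (I(k, b) = 2*((82*k)*b - 75) = 2*(82*b*k - 75) = 2*(-75 + 82*b*k) = -150 + 164*b*k)
1/((I(-177, -111) + 24667)/(10233 + 48778)) = 1/(((-150 + 164*(-111)*(-177)) + 24667)/(10233 + 48778)) = 1/(((-150 + 3222108) + 24667)/59011) = 1/((3221958 + 24667)*(1/59011)) = 1/(3246625*(1/59011)) = 1/(3246625/59011) = 59011/3246625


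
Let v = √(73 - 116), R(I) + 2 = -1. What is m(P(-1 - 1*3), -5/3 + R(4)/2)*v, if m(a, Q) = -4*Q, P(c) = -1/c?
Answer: 38*I*√43/3 ≈ 83.061*I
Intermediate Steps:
R(I) = -3 (R(I) = -2 - 1 = -3)
v = I*√43 (v = √(-43) = I*√43 ≈ 6.5574*I)
m(P(-1 - 1*3), -5/3 + R(4)/2)*v = (-4*(-5/3 - 3/2))*(I*√43) = (-4*(-19/6))*(I*√43) = 38*(I*√43)/3 = 38*I*√43/3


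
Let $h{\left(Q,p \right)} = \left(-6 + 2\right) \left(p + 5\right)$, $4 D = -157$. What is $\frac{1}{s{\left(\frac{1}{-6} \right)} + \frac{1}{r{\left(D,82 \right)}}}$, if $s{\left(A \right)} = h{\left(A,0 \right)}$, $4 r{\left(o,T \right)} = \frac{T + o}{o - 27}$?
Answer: $- \frac{171}{4480} \approx -0.03817$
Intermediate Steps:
$D = - \frac{157}{4}$ ($D = \frac{1}{4} \left(-157\right) = - \frac{157}{4} \approx -39.25$)
$r{\left(o,T \right)} = \frac{T + o}{4 \left(-27 + o\right)}$ ($r{\left(o,T \right)} = \frac{\left(T + o\right) \frac{1}{o - 27}}{4} = \frac{\left(T + o\right) \frac{1}{-27 + o}}{4} = \frac{\frac{1}{-27 + o} \left(T + o\right)}{4} = \frac{T + o}{4 \left(-27 + o\right)}$)
$h{\left(Q,p \right)} = -20 - 4 p$ ($h{\left(Q,p \right)} = - 4 \left(5 + p\right) = -20 - 4 p$)
$s{\left(A \right)} = -20$ ($s{\left(A \right)} = -20 - 0 = -20 + 0 = -20$)
$\frac{1}{s{\left(\frac{1}{-6} \right)} + \frac{1}{r{\left(D,82 \right)}}} = \frac{1}{-20 + \frac{1}{\frac{1}{4} \frac{1}{-27 - \frac{157}{4}} \left(82 - \frac{157}{4}\right)}} = \frac{1}{-20 + \frac{1}{\frac{1}{4} \frac{1}{- \frac{265}{4}} \cdot \frac{171}{4}}} = \frac{1}{-20 + \frac{1}{\frac{1}{4} \left(- \frac{4}{265}\right) \frac{171}{4}}} = \frac{1}{-20 + \frac{1}{- \frac{171}{1060}}} = \frac{1}{-20 - \frac{1060}{171}} = \frac{1}{- \frac{4480}{171}} = - \frac{171}{4480}$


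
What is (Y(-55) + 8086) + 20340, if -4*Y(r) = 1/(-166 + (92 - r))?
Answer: 2160377/76 ≈ 28426.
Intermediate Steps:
Y(r) = -1/(4*(-74 - r)) (Y(r) = -1/(4*(-166 + (92 - r))) = -1/(4*(-74 - r)))
(Y(-55) + 8086) + 20340 = (1/(4*(74 - 55)) + 8086) + 20340 = ((1/4)/19 + 8086) + 20340 = ((1/4)*(1/19) + 8086) + 20340 = (1/76 + 8086) + 20340 = 614537/76 + 20340 = 2160377/76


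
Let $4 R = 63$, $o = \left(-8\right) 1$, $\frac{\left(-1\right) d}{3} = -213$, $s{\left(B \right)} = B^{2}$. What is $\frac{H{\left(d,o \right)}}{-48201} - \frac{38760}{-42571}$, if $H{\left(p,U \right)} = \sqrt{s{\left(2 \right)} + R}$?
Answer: $\frac{38760}{42571} - \frac{\sqrt{79}}{96402} \approx 0.91039$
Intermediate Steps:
$d = 639$ ($d = \left(-3\right) \left(-213\right) = 639$)
$o = -8$
$R = \frac{63}{4}$ ($R = \frac{1}{4} \cdot 63 = \frac{63}{4} \approx 15.75$)
$H{\left(p,U \right)} = \frac{\sqrt{79}}{2}$ ($H{\left(p,U \right)} = \sqrt{2^{2} + \frac{63}{4}} = \sqrt{4 + \frac{63}{4}} = \sqrt{\frac{79}{4}} = \frac{\sqrt{79}}{2}$)
$\frac{H{\left(d,o \right)}}{-48201} - \frac{38760}{-42571} = \frac{\frac{1}{2} \sqrt{79}}{-48201} - \frac{38760}{-42571} = \frac{\sqrt{79}}{2} \left(- \frac{1}{48201}\right) - - \frac{38760}{42571} = - \frac{\sqrt{79}}{96402} + \frac{38760}{42571} = \frac{38760}{42571} - \frac{\sqrt{79}}{96402}$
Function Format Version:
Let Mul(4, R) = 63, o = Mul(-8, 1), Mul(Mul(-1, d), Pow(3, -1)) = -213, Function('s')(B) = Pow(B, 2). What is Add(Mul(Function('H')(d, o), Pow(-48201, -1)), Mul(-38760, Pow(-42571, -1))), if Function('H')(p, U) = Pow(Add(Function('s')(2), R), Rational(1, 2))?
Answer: Add(Rational(38760, 42571), Mul(Rational(-1, 96402), Pow(79, Rational(1, 2)))) ≈ 0.91039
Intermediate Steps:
d = 639 (d = Mul(-3, -213) = 639)
o = -8
R = Rational(63, 4) (R = Mul(Rational(1, 4), 63) = Rational(63, 4) ≈ 15.750)
Function('H')(p, U) = Mul(Rational(1, 2), Pow(79, Rational(1, 2))) (Function('H')(p, U) = Pow(Add(Pow(2, 2), Rational(63, 4)), Rational(1, 2)) = Pow(Add(4, Rational(63, 4)), Rational(1, 2)) = Pow(Rational(79, 4), Rational(1, 2)) = Mul(Rational(1, 2), Pow(79, Rational(1, 2))))
Add(Mul(Function('H')(d, o), Pow(-48201, -1)), Mul(-38760, Pow(-42571, -1))) = Add(Mul(Mul(Rational(1, 2), Pow(79, Rational(1, 2))), Pow(-48201, -1)), Mul(-38760, Pow(-42571, -1))) = Add(Mul(Mul(Rational(1, 2), Pow(79, Rational(1, 2))), Rational(-1, 48201)), Mul(-38760, Rational(-1, 42571))) = Add(Mul(Rational(-1, 96402), Pow(79, Rational(1, 2))), Rational(38760, 42571)) = Add(Rational(38760, 42571), Mul(Rational(-1, 96402), Pow(79, Rational(1, 2))))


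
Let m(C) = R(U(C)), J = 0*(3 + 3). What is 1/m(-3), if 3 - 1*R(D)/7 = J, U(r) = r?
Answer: 1/21 ≈ 0.047619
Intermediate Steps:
J = 0 (J = 0*6 = 0)
R(D) = 21 (R(D) = 21 - 7*0 = 21 + 0 = 21)
m(C) = 21
1/m(-3) = 1/21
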